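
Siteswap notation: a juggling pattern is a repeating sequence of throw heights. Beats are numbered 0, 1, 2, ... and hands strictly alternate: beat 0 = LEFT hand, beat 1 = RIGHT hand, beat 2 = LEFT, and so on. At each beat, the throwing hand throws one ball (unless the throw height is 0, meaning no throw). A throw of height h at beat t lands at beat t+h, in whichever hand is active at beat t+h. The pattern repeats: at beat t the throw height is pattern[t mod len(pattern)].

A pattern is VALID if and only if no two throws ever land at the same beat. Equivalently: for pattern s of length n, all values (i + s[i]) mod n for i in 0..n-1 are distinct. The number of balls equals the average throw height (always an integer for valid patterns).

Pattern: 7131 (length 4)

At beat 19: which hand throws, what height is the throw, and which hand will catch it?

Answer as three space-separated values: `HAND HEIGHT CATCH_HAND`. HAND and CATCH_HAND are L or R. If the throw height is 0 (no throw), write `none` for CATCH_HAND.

Beat 19: 19 mod 2 = 1, so hand = R
Throw height = pattern[19 mod 4] = pattern[3] = 1
Lands at beat 19+1=20, 20 mod 2 = 0, so catch hand = L

Answer: R 1 L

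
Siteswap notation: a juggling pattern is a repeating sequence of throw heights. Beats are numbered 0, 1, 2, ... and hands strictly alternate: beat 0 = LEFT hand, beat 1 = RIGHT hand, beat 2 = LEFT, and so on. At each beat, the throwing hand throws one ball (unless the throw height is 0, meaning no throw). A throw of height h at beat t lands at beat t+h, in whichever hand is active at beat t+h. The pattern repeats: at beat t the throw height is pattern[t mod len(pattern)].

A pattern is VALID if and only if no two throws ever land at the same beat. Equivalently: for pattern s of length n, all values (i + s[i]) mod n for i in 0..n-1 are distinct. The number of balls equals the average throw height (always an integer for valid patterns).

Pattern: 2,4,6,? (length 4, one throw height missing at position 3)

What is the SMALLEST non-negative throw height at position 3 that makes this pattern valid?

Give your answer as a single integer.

Answer: 0

Derivation:
i=0: (0 + 2) mod 4 = 2
i=1: (1 + 4) mod 4 = 1
i=2: (2 + 6) mod 4 = 0
i=3: s[i]=? (unknown)
Known residues: [0, 1, 2]; need a permutation of 0..3, so missing residue r = 3
Need (3 + s) mod 4 = 3; smallest s = (3 - 3) mod 4 = 0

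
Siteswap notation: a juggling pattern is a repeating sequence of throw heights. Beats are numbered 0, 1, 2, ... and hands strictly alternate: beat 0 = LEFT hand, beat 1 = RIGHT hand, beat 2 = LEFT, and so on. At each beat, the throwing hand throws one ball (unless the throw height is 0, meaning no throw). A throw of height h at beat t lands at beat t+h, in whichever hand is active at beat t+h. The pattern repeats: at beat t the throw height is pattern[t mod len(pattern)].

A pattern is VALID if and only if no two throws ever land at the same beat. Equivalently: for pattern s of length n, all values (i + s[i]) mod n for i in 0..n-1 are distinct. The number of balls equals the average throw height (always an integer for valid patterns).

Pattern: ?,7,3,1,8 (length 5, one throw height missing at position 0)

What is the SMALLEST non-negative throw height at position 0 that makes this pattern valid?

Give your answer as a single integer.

i=0: s[i]=? (unknown)
i=1: (1 + 7) mod 5 = 3
i=2: (2 + 3) mod 5 = 0
i=3: (3 + 1) mod 5 = 4
i=4: (4 + 8) mod 5 = 2
Known residues: [0, 2, 3, 4]; need a permutation of 0..4, so missing residue r = 1
Need (0 + s) mod 5 = 1; smallest s = (1 - 0) mod 5 = 1

Answer: 1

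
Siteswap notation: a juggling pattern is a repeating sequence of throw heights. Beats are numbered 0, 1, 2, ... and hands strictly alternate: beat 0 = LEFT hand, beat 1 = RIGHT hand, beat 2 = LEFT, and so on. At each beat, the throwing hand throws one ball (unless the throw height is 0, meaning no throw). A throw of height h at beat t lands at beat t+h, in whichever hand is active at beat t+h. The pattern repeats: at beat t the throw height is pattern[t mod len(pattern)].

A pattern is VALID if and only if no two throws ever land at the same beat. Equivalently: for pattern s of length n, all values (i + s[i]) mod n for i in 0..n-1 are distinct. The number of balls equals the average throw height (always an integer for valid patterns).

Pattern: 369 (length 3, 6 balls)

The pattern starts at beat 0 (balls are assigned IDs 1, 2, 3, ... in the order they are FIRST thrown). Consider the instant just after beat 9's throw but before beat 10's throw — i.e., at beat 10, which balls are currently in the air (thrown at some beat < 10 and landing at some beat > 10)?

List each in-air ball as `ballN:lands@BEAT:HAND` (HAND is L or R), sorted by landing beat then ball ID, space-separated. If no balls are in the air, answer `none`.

Answer: ball3:lands@11:R ball1:lands@12:L ball2:lands@13:R ball5:lands@14:L ball6:lands@17:R

Derivation:
Beat 0 (L): throw ball1 h=3 -> lands@3:R; in-air after throw: [b1@3:R]
Beat 1 (R): throw ball2 h=6 -> lands@7:R; in-air after throw: [b1@3:R b2@7:R]
Beat 2 (L): throw ball3 h=9 -> lands@11:R; in-air after throw: [b1@3:R b2@7:R b3@11:R]
Beat 3 (R): throw ball1 h=3 -> lands@6:L; in-air after throw: [b1@6:L b2@7:R b3@11:R]
Beat 4 (L): throw ball4 h=6 -> lands@10:L; in-air after throw: [b1@6:L b2@7:R b4@10:L b3@11:R]
Beat 5 (R): throw ball5 h=9 -> lands@14:L; in-air after throw: [b1@6:L b2@7:R b4@10:L b3@11:R b5@14:L]
Beat 6 (L): throw ball1 h=3 -> lands@9:R; in-air after throw: [b2@7:R b1@9:R b4@10:L b3@11:R b5@14:L]
Beat 7 (R): throw ball2 h=6 -> lands@13:R; in-air after throw: [b1@9:R b4@10:L b3@11:R b2@13:R b5@14:L]
Beat 8 (L): throw ball6 h=9 -> lands@17:R; in-air after throw: [b1@9:R b4@10:L b3@11:R b2@13:R b5@14:L b6@17:R]
Beat 9 (R): throw ball1 h=3 -> lands@12:L; in-air after throw: [b4@10:L b3@11:R b1@12:L b2@13:R b5@14:L b6@17:R]
Beat 10 (L): throw ball4 h=6 -> lands@16:L; in-air after throw: [b3@11:R b1@12:L b2@13:R b5@14:L b4@16:L b6@17:R]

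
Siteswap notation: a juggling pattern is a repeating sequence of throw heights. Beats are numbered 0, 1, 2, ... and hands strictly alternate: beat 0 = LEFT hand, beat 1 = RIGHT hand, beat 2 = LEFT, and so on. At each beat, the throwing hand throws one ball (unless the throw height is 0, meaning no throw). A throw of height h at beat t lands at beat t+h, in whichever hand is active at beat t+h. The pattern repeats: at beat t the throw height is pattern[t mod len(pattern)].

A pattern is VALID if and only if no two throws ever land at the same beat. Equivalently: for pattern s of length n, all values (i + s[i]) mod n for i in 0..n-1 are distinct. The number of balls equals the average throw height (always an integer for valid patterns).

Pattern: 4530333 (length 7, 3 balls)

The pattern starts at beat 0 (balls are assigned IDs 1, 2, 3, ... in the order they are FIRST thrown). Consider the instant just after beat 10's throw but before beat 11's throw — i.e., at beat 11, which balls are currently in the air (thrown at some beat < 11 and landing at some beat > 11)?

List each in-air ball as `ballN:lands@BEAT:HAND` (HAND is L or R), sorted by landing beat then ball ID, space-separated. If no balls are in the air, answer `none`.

Beat 0 (L): throw ball1 h=4 -> lands@4:L; in-air after throw: [b1@4:L]
Beat 1 (R): throw ball2 h=5 -> lands@6:L; in-air after throw: [b1@4:L b2@6:L]
Beat 2 (L): throw ball3 h=3 -> lands@5:R; in-air after throw: [b1@4:L b3@5:R b2@6:L]
Beat 4 (L): throw ball1 h=3 -> lands@7:R; in-air after throw: [b3@5:R b2@6:L b1@7:R]
Beat 5 (R): throw ball3 h=3 -> lands@8:L; in-air after throw: [b2@6:L b1@7:R b3@8:L]
Beat 6 (L): throw ball2 h=3 -> lands@9:R; in-air after throw: [b1@7:R b3@8:L b2@9:R]
Beat 7 (R): throw ball1 h=4 -> lands@11:R; in-air after throw: [b3@8:L b2@9:R b1@11:R]
Beat 8 (L): throw ball3 h=5 -> lands@13:R; in-air after throw: [b2@9:R b1@11:R b3@13:R]
Beat 9 (R): throw ball2 h=3 -> lands@12:L; in-air after throw: [b1@11:R b2@12:L b3@13:R]
Beat 11 (R): throw ball1 h=3 -> lands@14:L; in-air after throw: [b2@12:L b3@13:R b1@14:L]

Answer: ball2:lands@12:L ball3:lands@13:R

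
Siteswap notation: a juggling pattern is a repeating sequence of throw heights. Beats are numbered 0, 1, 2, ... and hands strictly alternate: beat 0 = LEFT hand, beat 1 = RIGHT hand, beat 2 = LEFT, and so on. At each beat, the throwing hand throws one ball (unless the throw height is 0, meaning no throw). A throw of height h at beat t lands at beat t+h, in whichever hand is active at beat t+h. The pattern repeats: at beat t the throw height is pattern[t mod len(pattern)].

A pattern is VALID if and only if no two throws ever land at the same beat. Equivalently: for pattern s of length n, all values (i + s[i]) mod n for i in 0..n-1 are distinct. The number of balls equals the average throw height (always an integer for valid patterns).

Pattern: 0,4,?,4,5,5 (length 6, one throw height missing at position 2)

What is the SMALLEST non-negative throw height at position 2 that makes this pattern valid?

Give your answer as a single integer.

i=0: (0 + 0) mod 6 = 0
i=1: (1 + 4) mod 6 = 5
i=2: s[i]=? (unknown)
i=3: (3 + 4) mod 6 = 1
i=4: (4 + 5) mod 6 = 3
i=5: (5 + 5) mod 6 = 4
Known residues: [0, 1, 3, 4, 5]; need a permutation of 0..5, so missing residue r = 2
Need (2 + s) mod 6 = 2; smallest s = (2 - 2) mod 6 = 0

Answer: 0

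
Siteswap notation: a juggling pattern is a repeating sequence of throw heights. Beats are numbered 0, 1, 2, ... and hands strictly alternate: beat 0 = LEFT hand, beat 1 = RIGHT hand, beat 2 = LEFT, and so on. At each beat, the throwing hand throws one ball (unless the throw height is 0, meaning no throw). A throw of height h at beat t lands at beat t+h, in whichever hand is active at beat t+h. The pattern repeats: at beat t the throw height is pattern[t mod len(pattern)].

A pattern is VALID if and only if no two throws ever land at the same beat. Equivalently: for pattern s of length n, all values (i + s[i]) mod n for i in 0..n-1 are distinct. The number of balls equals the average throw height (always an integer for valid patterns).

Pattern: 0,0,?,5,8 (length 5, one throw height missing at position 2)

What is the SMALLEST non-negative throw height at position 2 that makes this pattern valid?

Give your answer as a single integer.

i=0: (0 + 0) mod 5 = 0
i=1: (1 + 0) mod 5 = 1
i=2: s[i]=? (unknown)
i=3: (3 + 5) mod 5 = 3
i=4: (4 + 8) mod 5 = 2
Known residues: [0, 1, 2, 3]; need a permutation of 0..4, so missing residue r = 4
Need (2 + s) mod 5 = 4; smallest s = (4 - 2) mod 5 = 2

Answer: 2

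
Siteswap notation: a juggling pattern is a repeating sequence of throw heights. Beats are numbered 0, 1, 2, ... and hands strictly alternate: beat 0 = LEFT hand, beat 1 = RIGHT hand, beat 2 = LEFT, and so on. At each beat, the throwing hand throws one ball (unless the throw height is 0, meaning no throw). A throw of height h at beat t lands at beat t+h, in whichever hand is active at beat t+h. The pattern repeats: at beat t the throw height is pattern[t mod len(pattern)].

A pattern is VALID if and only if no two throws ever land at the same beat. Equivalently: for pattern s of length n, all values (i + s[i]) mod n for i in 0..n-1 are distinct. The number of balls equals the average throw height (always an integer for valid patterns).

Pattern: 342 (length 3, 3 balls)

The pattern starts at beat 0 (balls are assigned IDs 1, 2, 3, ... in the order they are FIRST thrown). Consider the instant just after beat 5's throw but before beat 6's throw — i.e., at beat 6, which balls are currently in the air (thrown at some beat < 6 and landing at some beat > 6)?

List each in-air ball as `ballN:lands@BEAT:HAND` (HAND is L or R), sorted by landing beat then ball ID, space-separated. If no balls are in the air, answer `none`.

Beat 0 (L): throw ball1 h=3 -> lands@3:R; in-air after throw: [b1@3:R]
Beat 1 (R): throw ball2 h=4 -> lands@5:R; in-air after throw: [b1@3:R b2@5:R]
Beat 2 (L): throw ball3 h=2 -> lands@4:L; in-air after throw: [b1@3:R b3@4:L b2@5:R]
Beat 3 (R): throw ball1 h=3 -> lands@6:L; in-air after throw: [b3@4:L b2@5:R b1@6:L]
Beat 4 (L): throw ball3 h=4 -> lands@8:L; in-air after throw: [b2@5:R b1@6:L b3@8:L]
Beat 5 (R): throw ball2 h=2 -> lands@7:R; in-air after throw: [b1@6:L b2@7:R b3@8:L]
Beat 6 (L): throw ball1 h=3 -> lands@9:R; in-air after throw: [b2@7:R b3@8:L b1@9:R]

Answer: ball2:lands@7:R ball3:lands@8:L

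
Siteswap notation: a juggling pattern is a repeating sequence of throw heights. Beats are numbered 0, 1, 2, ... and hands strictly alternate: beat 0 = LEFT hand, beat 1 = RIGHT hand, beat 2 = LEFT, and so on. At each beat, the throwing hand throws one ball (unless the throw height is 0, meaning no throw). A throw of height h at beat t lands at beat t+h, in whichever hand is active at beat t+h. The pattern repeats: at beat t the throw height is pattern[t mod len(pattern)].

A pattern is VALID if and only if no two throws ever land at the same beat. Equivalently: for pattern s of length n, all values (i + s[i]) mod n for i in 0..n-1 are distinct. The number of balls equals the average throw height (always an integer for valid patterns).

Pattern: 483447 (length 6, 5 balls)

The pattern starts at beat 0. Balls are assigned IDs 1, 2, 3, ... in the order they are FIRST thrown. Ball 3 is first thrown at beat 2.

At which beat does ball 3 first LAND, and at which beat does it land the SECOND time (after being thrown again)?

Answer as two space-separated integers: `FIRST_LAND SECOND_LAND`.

Answer: 5 12

Derivation:
Beat 0 (L): throw ball1 h=4 -> lands@4:L; in-air after throw: [b1@4:L]
Beat 1 (R): throw ball2 h=8 -> lands@9:R; in-air after throw: [b1@4:L b2@9:R]
Beat 2 (L): throw ball3 h=3 -> lands@5:R; in-air after throw: [b1@4:L b3@5:R b2@9:R]
Beat 3 (R): throw ball4 h=4 -> lands@7:R; in-air after throw: [b1@4:L b3@5:R b4@7:R b2@9:R]
Beat 4 (L): throw ball1 h=4 -> lands@8:L; in-air after throw: [b3@5:R b4@7:R b1@8:L b2@9:R]
Beat 5 (R): throw ball3 h=7 -> lands@12:L; in-air after throw: [b4@7:R b1@8:L b2@9:R b3@12:L]
Beat 6 (L): throw ball5 h=4 -> lands@10:L; in-air after throw: [b4@7:R b1@8:L b2@9:R b5@10:L b3@12:L]
Beat 7 (R): throw ball4 h=8 -> lands@15:R; in-air after throw: [b1@8:L b2@9:R b5@10:L b3@12:L b4@15:R]
Beat 8 (L): throw ball1 h=3 -> lands@11:R; in-air after throw: [b2@9:R b5@10:L b1@11:R b3@12:L b4@15:R]
Beat 9 (R): throw ball2 h=4 -> lands@13:R; in-air after throw: [b5@10:L b1@11:R b3@12:L b2@13:R b4@15:R]
Beat 10 (L): throw ball5 h=4 -> lands@14:L; in-air after throw: [b1@11:R b3@12:L b2@13:R b5@14:L b4@15:R]
Beat 11 (R): throw ball1 h=7 -> lands@18:L; in-air after throw: [b3@12:L b2@13:R b5@14:L b4@15:R b1@18:L]
Beat 12 (L): throw ball3 h=4 -> lands@16:L; in-air after throw: [b2@13:R b5@14:L b4@15:R b3@16:L b1@18:L]
Ball 3: thrown@2 h=3 -> first land @5; rethrown@5 h=7 -> second land @12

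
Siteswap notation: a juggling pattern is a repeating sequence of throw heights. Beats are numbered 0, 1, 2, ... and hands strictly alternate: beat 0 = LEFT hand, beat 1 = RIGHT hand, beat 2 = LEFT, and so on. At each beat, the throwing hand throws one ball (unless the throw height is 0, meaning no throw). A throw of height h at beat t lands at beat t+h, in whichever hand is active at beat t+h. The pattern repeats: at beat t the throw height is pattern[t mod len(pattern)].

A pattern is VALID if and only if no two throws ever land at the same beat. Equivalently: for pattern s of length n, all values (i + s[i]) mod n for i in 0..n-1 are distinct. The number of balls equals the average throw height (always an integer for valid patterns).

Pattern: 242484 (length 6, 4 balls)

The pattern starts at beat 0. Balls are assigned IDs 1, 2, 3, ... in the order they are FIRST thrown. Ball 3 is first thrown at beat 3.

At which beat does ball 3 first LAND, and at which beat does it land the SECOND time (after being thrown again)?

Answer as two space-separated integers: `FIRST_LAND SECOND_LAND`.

Beat 0 (L): throw ball1 h=2 -> lands@2:L; in-air after throw: [b1@2:L]
Beat 1 (R): throw ball2 h=4 -> lands@5:R; in-air after throw: [b1@2:L b2@5:R]
Beat 2 (L): throw ball1 h=2 -> lands@4:L; in-air after throw: [b1@4:L b2@5:R]
Beat 3 (R): throw ball3 h=4 -> lands@7:R; in-air after throw: [b1@4:L b2@5:R b3@7:R]
Beat 4 (L): throw ball1 h=8 -> lands@12:L; in-air after throw: [b2@5:R b3@7:R b1@12:L]
Beat 5 (R): throw ball2 h=4 -> lands@9:R; in-air after throw: [b3@7:R b2@9:R b1@12:L]
Beat 6 (L): throw ball4 h=2 -> lands@8:L; in-air after throw: [b3@7:R b4@8:L b2@9:R b1@12:L]
Beat 7 (R): throw ball3 h=4 -> lands@11:R; in-air after throw: [b4@8:L b2@9:R b3@11:R b1@12:L]
Beat 8 (L): throw ball4 h=2 -> lands@10:L; in-air after throw: [b2@9:R b4@10:L b3@11:R b1@12:L]
Beat 9 (R): throw ball2 h=4 -> lands@13:R; in-air after throw: [b4@10:L b3@11:R b1@12:L b2@13:R]
Beat 10 (L): throw ball4 h=8 -> lands@18:L; in-air after throw: [b3@11:R b1@12:L b2@13:R b4@18:L]
Beat 11 (R): throw ball3 h=4 -> lands@15:R; in-air after throw: [b1@12:L b2@13:R b3@15:R b4@18:L]
Ball 3: thrown@3 h=4 -> first land @7; rethrown@7 h=4 -> second land @11

Answer: 7 11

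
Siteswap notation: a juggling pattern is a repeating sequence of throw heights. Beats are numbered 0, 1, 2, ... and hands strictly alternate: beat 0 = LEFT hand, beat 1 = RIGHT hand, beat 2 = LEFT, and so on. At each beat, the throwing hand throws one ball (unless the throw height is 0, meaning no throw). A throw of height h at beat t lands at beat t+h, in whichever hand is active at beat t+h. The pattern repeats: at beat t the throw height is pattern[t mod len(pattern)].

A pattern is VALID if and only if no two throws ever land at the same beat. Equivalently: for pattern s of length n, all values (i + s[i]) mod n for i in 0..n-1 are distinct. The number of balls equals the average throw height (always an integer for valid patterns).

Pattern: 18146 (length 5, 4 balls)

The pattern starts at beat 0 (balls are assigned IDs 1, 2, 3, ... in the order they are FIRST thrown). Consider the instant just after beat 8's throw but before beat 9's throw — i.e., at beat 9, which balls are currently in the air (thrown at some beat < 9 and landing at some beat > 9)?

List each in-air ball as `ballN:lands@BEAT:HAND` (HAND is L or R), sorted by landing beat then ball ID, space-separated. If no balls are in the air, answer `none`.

Answer: ball3:lands@10:L ball2:lands@12:L ball4:lands@14:L

Derivation:
Beat 0 (L): throw ball1 h=1 -> lands@1:R; in-air after throw: [b1@1:R]
Beat 1 (R): throw ball1 h=8 -> lands@9:R; in-air after throw: [b1@9:R]
Beat 2 (L): throw ball2 h=1 -> lands@3:R; in-air after throw: [b2@3:R b1@9:R]
Beat 3 (R): throw ball2 h=4 -> lands@7:R; in-air after throw: [b2@7:R b1@9:R]
Beat 4 (L): throw ball3 h=6 -> lands@10:L; in-air after throw: [b2@7:R b1@9:R b3@10:L]
Beat 5 (R): throw ball4 h=1 -> lands@6:L; in-air after throw: [b4@6:L b2@7:R b1@9:R b3@10:L]
Beat 6 (L): throw ball4 h=8 -> lands@14:L; in-air after throw: [b2@7:R b1@9:R b3@10:L b4@14:L]
Beat 7 (R): throw ball2 h=1 -> lands@8:L; in-air after throw: [b2@8:L b1@9:R b3@10:L b4@14:L]
Beat 8 (L): throw ball2 h=4 -> lands@12:L; in-air after throw: [b1@9:R b3@10:L b2@12:L b4@14:L]
Beat 9 (R): throw ball1 h=6 -> lands@15:R; in-air after throw: [b3@10:L b2@12:L b4@14:L b1@15:R]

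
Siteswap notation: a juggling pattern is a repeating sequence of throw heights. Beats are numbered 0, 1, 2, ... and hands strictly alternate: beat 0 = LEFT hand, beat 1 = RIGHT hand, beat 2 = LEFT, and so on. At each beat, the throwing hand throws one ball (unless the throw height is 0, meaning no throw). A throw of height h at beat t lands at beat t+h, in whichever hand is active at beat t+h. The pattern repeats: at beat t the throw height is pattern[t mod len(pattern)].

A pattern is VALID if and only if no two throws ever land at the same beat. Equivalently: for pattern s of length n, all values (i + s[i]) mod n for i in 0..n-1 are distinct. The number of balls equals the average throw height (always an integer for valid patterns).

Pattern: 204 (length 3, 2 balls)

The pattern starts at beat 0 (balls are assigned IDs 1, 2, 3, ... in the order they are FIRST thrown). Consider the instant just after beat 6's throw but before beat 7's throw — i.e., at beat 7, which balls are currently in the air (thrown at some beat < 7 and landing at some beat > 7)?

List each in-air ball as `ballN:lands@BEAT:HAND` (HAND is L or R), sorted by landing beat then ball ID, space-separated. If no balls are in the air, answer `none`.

Beat 0 (L): throw ball1 h=2 -> lands@2:L; in-air after throw: [b1@2:L]
Beat 2 (L): throw ball1 h=4 -> lands@6:L; in-air after throw: [b1@6:L]
Beat 3 (R): throw ball2 h=2 -> lands@5:R; in-air after throw: [b2@5:R b1@6:L]
Beat 5 (R): throw ball2 h=4 -> lands@9:R; in-air after throw: [b1@6:L b2@9:R]
Beat 6 (L): throw ball1 h=2 -> lands@8:L; in-air after throw: [b1@8:L b2@9:R]

Answer: ball1:lands@8:L ball2:lands@9:R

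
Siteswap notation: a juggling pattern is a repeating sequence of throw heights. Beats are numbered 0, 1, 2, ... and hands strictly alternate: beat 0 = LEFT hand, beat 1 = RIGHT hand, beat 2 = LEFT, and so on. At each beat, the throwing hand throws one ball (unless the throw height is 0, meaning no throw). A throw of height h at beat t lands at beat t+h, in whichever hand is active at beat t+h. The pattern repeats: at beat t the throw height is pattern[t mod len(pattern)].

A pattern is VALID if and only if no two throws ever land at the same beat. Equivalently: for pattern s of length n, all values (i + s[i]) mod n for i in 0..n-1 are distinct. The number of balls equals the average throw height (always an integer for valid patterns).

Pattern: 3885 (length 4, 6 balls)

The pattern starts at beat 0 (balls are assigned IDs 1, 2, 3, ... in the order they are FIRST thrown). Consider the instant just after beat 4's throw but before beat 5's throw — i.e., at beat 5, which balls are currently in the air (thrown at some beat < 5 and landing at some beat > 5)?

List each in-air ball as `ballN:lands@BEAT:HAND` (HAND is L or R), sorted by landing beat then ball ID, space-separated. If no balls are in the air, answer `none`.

Answer: ball4:lands@7:R ball1:lands@8:L ball2:lands@9:R ball3:lands@10:L

Derivation:
Beat 0 (L): throw ball1 h=3 -> lands@3:R; in-air after throw: [b1@3:R]
Beat 1 (R): throw ball2 h=8 -> lands@9:R; in-air after throw: [b1@3:R b2@9:R]
Beat 2 (L): throw ball3 h=8 -> lands@10:L; in-air after throw: [b1@3:R b2@9:R b3@10:L]
Beat 3 (R): throw ball1 h=5 -> lands@8:L; in-air after throw: [b1@8:L b2@9:R b3@10:L]
Beat 4 (L): throw ball4 h=3 -> lands@7:R; in-air after throw: [b4@7:R b1@8:L b2@9:R b3@10:L]
Beat 5 (R): throw ball5 h=8 -> lands@13:R; in-air after throw: [b4@7:R b1@8:L b2@9:R b3@10:L b5@13:R]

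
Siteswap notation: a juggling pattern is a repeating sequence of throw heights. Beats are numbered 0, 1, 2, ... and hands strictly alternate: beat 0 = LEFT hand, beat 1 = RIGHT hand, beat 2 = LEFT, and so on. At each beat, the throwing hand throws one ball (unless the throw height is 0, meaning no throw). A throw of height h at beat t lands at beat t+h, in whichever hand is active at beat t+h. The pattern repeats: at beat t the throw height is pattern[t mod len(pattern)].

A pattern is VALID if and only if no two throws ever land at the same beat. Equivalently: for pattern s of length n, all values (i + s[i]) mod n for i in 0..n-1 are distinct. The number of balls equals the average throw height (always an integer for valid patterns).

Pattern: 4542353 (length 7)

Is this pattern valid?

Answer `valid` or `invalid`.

Answer: invalid

Derivation:
i=0: (i + s[i]) mod n = (0 + 4) mod 7 = 4
i=1: (i + s[i]) mod n = (1 + 5) mod 7 = 6
i=2: (i + s[i]) mod n = (2 + 4) mod 7 = 6
i=3: (i + s[i]) mod n = (3 + 2) mod 7 = 5
i=4: (i + s[i]) mod n = (4 + 3) mod 7 = 0
i=5: (i + s[i]) mod n = (5 + 5) mod 7 = 3
i=6: (i + s[i]) mod n = (6 + 3) mod 7 = 2
Residues: [4, 6, 6, 5, 0, 3, 2], distinct: False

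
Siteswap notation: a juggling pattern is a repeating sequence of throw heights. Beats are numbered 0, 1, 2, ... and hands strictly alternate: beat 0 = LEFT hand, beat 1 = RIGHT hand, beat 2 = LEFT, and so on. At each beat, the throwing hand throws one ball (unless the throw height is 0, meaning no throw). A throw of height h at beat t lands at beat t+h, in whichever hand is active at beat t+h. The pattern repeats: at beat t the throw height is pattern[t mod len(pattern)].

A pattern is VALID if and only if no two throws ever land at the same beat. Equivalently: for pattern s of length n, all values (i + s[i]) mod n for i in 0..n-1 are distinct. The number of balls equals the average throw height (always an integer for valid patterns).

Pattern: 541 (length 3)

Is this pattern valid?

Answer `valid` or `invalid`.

i=0: (i + s[i]) mod n = (0 + 5) mod 3 = 2
i=1: (i + s[i]) mod n = (1 + 4) mod 3 = 2
i=2: (i + s[i]) mod n = (2 + 1) mod 3 = 0
Residues: [2, 2, 0], distinct: False

Answer: invalid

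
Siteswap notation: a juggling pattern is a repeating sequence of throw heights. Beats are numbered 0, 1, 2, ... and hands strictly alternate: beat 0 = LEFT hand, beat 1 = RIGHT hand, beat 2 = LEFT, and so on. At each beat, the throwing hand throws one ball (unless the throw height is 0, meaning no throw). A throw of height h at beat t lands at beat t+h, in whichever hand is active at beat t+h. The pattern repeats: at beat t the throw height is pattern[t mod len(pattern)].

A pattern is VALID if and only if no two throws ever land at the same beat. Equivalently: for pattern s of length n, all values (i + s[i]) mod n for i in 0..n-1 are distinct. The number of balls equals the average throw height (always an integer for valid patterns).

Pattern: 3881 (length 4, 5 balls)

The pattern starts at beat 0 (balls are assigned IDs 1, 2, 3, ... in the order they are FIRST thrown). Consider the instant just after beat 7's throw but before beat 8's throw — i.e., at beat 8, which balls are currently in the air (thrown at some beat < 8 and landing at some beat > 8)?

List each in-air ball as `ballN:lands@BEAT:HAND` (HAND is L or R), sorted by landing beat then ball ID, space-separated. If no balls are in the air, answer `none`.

Answer: ball2:lands@9:R ball3:lands@10:L ball4:lands@13:R ball5:lands@14:L

Derivation:
Beat 0 (L): throw ball1 h=3 -> lands@3:R; in-air after throw: [b1@3:R]
Beat 1 (R): throw ball2 h=8 -> lands@9:R; in-air after throw: [b1@3:R b2@9:R]
Beat 2 (L): throw ball3 h=8 -> lands@10:L; in-air after throw: [b1@3:R b2@9:R b3@10:L]
Beat 3 (R): throw ball1 h=1 -> lands@4:L; in-air after throw: [b1@4:L b2@9:R b3@10:L]
Beat 4 (L): throw ball1 h=3 -> lands@7:R; in-air after throw: [b1@7:R b2@9:R b3@10:L]
Beat 5 (R): throw ball4 h=8 -> lands@13:R; in-air after throw: [b1@7:R b2@9:R b3@10:L b4@13:R]
Beat 6 (L): throw ball5 h=8 -> lands@14:L; in-air after throw: [b1@7:R b2@9:R b3@10:L b4@13:R b5@14:L]
Beat 7 (R): throw ball1 h=1 -> lands@8:L; in-air after throw: [b1@8:L b2@9:R b3@10:L b4@13:R b5@14:L]
Beat 8 (L): throw ball1 h=3 -> lands@11:R; in-air after throw: [b2@9:R b3@10:L b1@11:R b4@13:R b5@14:L]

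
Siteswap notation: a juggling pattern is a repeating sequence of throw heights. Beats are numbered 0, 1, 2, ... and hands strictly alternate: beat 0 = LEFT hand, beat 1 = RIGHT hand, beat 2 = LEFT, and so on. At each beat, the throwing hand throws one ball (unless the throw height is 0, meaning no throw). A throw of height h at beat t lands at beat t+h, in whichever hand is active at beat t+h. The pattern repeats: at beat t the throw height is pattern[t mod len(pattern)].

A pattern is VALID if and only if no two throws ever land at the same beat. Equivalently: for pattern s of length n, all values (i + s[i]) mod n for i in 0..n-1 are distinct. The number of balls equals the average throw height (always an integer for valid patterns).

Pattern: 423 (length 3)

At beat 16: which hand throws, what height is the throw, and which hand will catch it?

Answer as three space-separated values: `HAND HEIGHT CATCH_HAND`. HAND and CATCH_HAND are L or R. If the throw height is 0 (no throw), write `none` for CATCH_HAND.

Beat 16: 16 mod 2 = 0, so hand = L
Throw height = pattern[16 mod 3] = pattern[1] = 2
Lands at beat 16+2=18, 18 mod 2 = 0, so catch hand = L

Answer: L 2 L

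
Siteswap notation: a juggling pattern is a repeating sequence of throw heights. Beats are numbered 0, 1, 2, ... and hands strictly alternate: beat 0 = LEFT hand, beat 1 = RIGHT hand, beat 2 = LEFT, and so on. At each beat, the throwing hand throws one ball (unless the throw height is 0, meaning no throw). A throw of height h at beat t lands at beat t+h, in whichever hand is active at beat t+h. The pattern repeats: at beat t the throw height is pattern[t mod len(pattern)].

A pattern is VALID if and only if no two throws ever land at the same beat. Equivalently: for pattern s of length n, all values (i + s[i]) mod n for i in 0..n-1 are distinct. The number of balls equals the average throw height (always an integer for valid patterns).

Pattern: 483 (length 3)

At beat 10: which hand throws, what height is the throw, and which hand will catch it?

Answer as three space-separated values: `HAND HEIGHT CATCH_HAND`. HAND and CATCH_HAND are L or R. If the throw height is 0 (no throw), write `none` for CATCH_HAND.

Answer: L 8 L

Derivation:
Beat 10: 10 mod 2 = 0, so hand = L
Throw height = pattern[10 mod 3] = pattern[1] = 8
Lands at beat 10+8=18, 18 mod 2 = 0, so catch hand = L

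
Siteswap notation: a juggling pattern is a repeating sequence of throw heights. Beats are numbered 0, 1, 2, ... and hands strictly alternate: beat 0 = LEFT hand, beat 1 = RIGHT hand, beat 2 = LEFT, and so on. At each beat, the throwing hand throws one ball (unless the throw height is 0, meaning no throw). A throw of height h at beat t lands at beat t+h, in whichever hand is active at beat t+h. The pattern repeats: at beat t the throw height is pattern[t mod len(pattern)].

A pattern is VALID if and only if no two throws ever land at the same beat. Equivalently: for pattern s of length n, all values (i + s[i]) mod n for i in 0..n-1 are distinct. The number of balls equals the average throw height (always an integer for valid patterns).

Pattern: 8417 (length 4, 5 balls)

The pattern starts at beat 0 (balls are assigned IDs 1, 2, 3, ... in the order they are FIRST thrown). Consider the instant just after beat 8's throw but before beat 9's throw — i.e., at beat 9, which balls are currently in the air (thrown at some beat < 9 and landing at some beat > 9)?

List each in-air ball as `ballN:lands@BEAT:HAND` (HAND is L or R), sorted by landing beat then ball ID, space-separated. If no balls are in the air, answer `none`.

Answer: ball3:lands@10:L ball4:lands@12:L ball5:lands@14:L ball1:lands@16:L

Derivation:
Beat 0 (L): throw ball1 h=8 -> lands@8:L; in-air after throw: [b1@8:L]
Beat 1 (R): throw ball2 h=4 -> lands@5:R; in-air after throw: [b2@5:R b1@8:L]
Beat 2 (L): throw ball3 h=1 -> lands@3:R; in-air after throw: [b3@3:R b2@5:R b1@8:L]
Beat 3 (R): throw ball3 h=7 -> lands@10:L; in-air after throw: [b2@5:R b1@8:L b3@10:L]
Beat 4 (L): throw ball4 h=8 -> lands@12:L; in-air after throw: [b2@5:R b1@8:L b3@10:L b4@12:L]
Beat 5 (R): throw ball2 h=4 -> lands@9:R; in-air after throw: [b1@8:L b2@9:R b3@10:L b4@12:L]
Beat 6 (L): throw ball5 h=1 -> lands@7:R; in-air after throw: [b5@7:R b1@8:L b2@9:R b3@10:L b4@12:L]
Beat 7 (R): throw ball5 h=7 -> lands@14:L; in-air after throw: [b1@8:L b2@9:R b3@10:L b4@12:L b5@14:L]
Beat 8 (L): throw ball1 h=8 -> lands@16:L; in-air after throw: [b2@9:R b3@10:L b4@12:L b5@14:L b1@16:L]
Beat 9 (R): throw ball2 h=4 -> lands@13:R; in-air after throw: [b3@10:L b4@12:L b2@13:R b5@14:L b1@16:L]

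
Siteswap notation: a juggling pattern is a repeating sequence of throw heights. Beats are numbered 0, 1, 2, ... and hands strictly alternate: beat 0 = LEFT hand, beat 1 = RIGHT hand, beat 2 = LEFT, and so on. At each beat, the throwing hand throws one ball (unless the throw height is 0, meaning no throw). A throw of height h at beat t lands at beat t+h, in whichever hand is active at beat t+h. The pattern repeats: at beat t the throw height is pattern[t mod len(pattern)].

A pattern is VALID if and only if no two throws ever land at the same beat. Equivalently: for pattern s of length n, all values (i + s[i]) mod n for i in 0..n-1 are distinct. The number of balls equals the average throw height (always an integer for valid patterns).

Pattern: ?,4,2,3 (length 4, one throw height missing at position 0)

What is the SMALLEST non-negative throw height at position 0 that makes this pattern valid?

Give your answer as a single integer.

i=0: s[i]=? (unknown)
i=1: (1 + 4) mod 4 = 1
i=2: (2 + 2) mod 4 = 0
i=3: (3 + 3) mod 4 = 2
Known residues: [0, 1, 2]; need a permutation of 0..3, so missing residue r = 3
Need (0 + s) mod 4 = 3; smallest s = (3 - 0) mod 4 = 3

Answer: 3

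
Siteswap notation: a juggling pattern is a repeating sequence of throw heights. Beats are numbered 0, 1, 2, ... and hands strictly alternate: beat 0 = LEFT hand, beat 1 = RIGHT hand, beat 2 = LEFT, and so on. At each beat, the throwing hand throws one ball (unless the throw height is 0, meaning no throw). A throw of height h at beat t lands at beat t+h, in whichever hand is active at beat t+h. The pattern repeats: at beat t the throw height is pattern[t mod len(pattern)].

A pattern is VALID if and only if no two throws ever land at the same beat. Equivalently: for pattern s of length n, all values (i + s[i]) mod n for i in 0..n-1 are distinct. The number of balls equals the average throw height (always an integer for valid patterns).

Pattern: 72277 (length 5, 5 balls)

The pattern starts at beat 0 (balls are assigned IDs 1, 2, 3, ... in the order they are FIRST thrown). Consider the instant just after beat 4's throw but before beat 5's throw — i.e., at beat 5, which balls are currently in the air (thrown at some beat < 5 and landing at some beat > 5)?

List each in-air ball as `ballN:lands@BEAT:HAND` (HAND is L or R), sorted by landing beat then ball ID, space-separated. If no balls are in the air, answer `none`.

Answer: ball1:lands@7:R ball2:lands@10:L ball3:lands@11:R

Derivation:
Beat 0 (L): throw ball1 h=7 -> lands@7:R; in-air after throw: [b1@7:R]
Beat 1 (R): throw ball2 h=2 -> lands@3:R; in-air after throw: [b2@3:R b1@7:R]
Beat 2 (L): throw ball3 h=2 -> lands@4:L; in-air after throw: [b2@3:R b3@4:L b1@7:R]
Beat 3 (R): throw ball2 h=7 -> lands@10:L; in-air after throw: [b3@4:L b1@7:R b2@10:L]
Beat 4 (L): throw ball3 h=7 -> lands@11:R; in-air after throw: [b1@7:R b2@10:L b3@11:R]
Beat 5 (R): throw ball4 h=7 -> lands@12:L; in-air after throw: [b1@7:R b2@10:L b3@11:R b4@12:L]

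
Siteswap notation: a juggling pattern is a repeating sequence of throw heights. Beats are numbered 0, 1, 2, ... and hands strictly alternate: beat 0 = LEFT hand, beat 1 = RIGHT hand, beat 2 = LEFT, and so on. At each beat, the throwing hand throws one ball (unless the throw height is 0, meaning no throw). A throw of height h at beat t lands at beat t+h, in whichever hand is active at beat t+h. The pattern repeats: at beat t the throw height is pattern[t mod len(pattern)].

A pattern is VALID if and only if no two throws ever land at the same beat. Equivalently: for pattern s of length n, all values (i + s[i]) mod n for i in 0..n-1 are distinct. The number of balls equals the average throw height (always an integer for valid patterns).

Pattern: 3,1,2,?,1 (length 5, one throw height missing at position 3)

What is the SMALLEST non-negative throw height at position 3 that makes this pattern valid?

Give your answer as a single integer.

Answer: 3

Derivation:
i=0: (0 + 3) mod 5 = 3
i=1: (1 + 1) mod 5 = 2
i=2: (2 + 2) mod 5 = 4
i=3: s[i]=? (unknown)
i=4: (4 + 1) mod 5 = 0
Known residues: [0, 2, 3, 4]; need a permutation of 0..4, so missing residue r = 1
Need (3 + s) mod 5 = 1; smallest s = (1 - 3) mod 5 = 3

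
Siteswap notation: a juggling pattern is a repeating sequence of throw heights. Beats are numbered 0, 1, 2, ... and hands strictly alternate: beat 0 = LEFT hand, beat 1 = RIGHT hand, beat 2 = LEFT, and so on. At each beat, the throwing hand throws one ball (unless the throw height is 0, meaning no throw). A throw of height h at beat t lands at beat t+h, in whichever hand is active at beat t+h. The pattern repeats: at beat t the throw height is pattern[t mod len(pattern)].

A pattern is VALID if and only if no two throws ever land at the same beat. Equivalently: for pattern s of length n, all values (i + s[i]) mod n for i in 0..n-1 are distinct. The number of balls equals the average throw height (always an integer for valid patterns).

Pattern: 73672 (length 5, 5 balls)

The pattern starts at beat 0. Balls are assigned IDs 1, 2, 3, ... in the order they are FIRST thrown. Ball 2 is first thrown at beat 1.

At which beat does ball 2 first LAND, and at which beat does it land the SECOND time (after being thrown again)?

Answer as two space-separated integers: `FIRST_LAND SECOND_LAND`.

Answer: 4 6

Derivation:
Beat 0 (L): throw ball1 h=7 -> lands@7:R; in-air after throw: [b1@7:R]
Beat 1 (R): throw ball2 h=3 -> lands@4:L; in-air after throw: [b2@4:L b1@7:R]
Beat 2 (L): throw ball3 h=6 -> lands@8:L; in-air after throw: [b2@4:L b1@7:R b3@8:L]
Beat 3 (R): throw ball4 h=7 -> lands@10:L; in-air after throw: [b2@4:L b1@7:R b3@8:L b4@10:L]
Beat 4 (L): throw ball2 h=2 -> lands@6:L; in-air after throw: [b2@6:L b1@7:R b3@8:L b4@10:L]
Beat 5 (R): throw ball5 h=7 -> lands@12:L; in-air after throw: [b2@6:L b1@7:R b3@8:L b4@10:L b5@12:L]
Beat 6 (L): throw ball2 h=3 -> lands@9:R; in-air after throw: [b1@7:R b3@8:L b2@9:R b4@10:L b5@12:L]
Ball 2: thrown@1 h=3 -> first land @4; rethrown@4 h=2 -> second land @6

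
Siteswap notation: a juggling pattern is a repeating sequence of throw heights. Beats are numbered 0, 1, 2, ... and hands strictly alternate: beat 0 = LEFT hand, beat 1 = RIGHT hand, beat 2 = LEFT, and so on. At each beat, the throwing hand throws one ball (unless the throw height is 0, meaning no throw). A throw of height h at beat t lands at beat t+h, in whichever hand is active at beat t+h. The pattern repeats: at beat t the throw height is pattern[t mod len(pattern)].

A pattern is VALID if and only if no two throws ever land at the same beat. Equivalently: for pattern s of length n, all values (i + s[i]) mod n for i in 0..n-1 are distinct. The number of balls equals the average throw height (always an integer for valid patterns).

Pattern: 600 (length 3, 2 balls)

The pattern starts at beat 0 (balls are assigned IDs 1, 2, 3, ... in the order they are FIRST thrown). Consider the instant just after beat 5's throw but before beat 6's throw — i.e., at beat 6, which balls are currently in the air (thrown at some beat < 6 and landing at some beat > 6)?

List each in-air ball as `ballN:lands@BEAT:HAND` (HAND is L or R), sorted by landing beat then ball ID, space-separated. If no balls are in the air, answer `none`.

Beat 0 (L): throw ball1 h=6 -> lands@6:L; in-air after throw: [b1@6:L]
Beat 3 (R): throw ball2 h=6 -> lands@9:R; in-air after throw: [b1@6:L b2@9:R]
Beat 6 (L): throw ball1 h=6 -> lands@12:L; in-air after throw: [b2@9:R b1@12:L]

Answer: ball2:lands@9:R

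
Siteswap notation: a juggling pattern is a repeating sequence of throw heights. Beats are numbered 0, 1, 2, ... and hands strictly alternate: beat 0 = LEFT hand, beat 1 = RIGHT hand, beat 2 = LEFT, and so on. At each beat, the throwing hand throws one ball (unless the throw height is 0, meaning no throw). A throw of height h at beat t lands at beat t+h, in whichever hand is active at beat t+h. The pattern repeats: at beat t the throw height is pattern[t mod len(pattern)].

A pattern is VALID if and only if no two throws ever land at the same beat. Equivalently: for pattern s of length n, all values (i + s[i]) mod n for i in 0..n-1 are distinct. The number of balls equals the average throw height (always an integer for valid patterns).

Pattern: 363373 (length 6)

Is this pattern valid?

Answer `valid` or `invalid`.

Answer: invalid

Derivation:
i=0: (i + s[i]) mod n = (0 + 3) mod 6 = 3
i=1: (i + s[i]) mod n = (1 + 6) mod 6 = 1
i=2: (i + s[i]) mod n = (2 + 3) mod 6 = 5
i=3: (i + s[i]) mod n = (3 + 3) mod 6 = 0
i=4: (i + s[i]) mod n = (4 + 7) mod 6 = 5
i=5: (i + s[i]) mod n = (5 + 3) mod 6 = 2
Residues: [3, 1, 5, 0, 5, 2], distinct: False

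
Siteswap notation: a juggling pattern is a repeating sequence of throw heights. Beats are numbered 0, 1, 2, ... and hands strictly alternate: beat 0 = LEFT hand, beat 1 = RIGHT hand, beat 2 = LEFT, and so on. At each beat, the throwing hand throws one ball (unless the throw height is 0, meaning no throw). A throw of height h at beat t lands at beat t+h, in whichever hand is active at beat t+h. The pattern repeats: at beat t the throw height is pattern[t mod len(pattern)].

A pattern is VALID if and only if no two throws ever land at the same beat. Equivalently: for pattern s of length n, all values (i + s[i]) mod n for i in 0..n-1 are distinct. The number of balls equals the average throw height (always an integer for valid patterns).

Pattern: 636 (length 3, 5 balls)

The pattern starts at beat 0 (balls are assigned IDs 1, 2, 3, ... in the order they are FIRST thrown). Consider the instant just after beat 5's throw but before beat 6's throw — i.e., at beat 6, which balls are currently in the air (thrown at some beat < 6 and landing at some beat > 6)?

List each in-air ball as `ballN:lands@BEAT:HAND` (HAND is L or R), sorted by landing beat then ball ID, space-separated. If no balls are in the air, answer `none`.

Answer: ball2:lands@7:R ball3:lands@8:L ball4:lands@9:R ball5:lands@11:R

Derivation:
Beat 0 (L): throw ball1 h=6 -> lands@6:L; in-air after throw: [b1@6:L]
Beat 1 (R): throw ball2 h=3 -> lands@4:L; in-air after throw: [b2@4:L b1@6:L]
Beat 2 (L): throw ball3 h=6 -> lands@8:L; in-air after throw: [b2@4:L b1@6:L b3@8:L]
Beat 3 (R): throw ball4 h=6 -> lands@9:R; in-air after throw: [b2@4:L b1@6:L b3@8:L b4@9:R]
Beat 4 (L): throw ball2 h=3 -> lands@7:R; in-air after throw: [b1@6:L b2@7:R b3@8:L b4@9:R]
Beat 5 (R): throw ball5 h=6 -> lands@11:R; in-air after throw: [b1@6:L b2@7:R b3@8:L b4@9:R b5@11:R]
Beat 6 (L): throw ball1 h=6 -> lands@12:L; in-air after throw: [b2@7:R b3@8:L b4@9:R b5@11:R b1@12:L]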